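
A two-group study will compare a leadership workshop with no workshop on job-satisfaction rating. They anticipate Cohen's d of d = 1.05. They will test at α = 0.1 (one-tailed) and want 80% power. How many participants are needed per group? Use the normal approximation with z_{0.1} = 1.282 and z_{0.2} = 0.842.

For two independent groups with equal n: n = 2·((z_{α} + z_β) / d)².
z_{α} + z_β = 1.282 + 0.842 = 2.124.
n = 2 × (2.124 / 1.05)² = 2 × 2.023² = 2 × 4.09 = 8.2.
Round up to the next whole participant.

n = 9 per group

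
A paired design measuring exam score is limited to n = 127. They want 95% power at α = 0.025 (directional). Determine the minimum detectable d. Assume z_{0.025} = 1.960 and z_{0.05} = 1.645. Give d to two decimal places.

For a single sample (or paired design) of n = 127: d_min = (z_{α} + z_β)/√n.
z-sum = 1.960 + 1.645 = 3.605.
d_min = 3.605 / √127 = 3.605 / 11.269 = 0.320.

d_min ≈ 0.32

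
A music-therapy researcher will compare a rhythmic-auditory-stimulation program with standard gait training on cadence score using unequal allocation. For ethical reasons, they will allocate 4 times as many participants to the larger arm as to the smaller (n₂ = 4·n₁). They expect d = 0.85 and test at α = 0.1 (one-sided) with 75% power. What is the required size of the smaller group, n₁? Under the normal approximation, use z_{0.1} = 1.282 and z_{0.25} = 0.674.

n₁ = 7

With allocation ratio k = n₂/n₁ = 4, Var(x̄₁−x̄₂) = σ²(1/n₁ + 1/(k·n₁)) = σ²·(k+1)/(k·n₁).
So n₁ = (1 + 1/k)·((z_{α} + z_β)/d)² = 1.250 × (1.956/0.85)².
n₁ = 1.250 × 5.30 = 6.6.
Round up: n₁ = 7, giving n₂ = 4 × 7 = 28.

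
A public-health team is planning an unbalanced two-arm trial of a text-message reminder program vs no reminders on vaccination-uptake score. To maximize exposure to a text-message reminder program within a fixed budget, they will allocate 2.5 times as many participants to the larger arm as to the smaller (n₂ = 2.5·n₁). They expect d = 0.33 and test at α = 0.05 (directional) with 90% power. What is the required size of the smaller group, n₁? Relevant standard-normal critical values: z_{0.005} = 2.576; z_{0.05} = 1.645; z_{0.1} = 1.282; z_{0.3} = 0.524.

n₁ = 111

With allocation ratio k = n₂/n₁ = 2.5, Var(x̄₁−x̄₂) = σ²(1/n₁ + 1/(k·n₁)) = σ²·(k+1)/(k·n₁).
So n₁ = (1 + 1/k)·((z_{α} + z_β)/d)² = 1.400 × (2.927/0.33)².
n₁ = 1.400 × 78.67 = 110.1.
Round up: n₁ = 111, giving n₂ = ⌈2.5 × 111⌉ = ⌈277.5⌉ = 278.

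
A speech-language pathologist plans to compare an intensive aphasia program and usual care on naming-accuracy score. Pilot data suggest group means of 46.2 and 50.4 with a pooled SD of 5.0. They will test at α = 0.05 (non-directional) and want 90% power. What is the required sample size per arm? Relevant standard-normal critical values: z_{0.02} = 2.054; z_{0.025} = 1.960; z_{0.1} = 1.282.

n = 30 per group

Cohen's d = |M₁ − M₂| / SD_pooled = |46.2 − 50.4| / 5.0 = 4.2 / 5.0 = 0.840.
For two independent groups with equal n: n = 2·((z_{α/2} + z_β) / d)².
z_{α/2} + z_β = 1.960 + 1.282 = 3.242.
n = 2 × (3.242 / 0.840)² = 2 × 3.860² = 2 × 14.90 = 29.8.
Round up to the next whole participant.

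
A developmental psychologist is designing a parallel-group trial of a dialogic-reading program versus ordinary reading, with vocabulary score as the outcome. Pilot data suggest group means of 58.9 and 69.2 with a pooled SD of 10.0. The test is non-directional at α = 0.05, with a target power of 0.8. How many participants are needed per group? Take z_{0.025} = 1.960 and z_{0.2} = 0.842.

n = 15 per group

Cohen's d = |M₁ − M₂| / SD_pooled = |58.9 − 69.2| / 10.0 = 10.3 / 10.0 = 1.030.
For two independent groups with equal n: n = 2·((z_{α/2} + z_β) / d)².
z_{α/2} + z_β = 1.960 + 0.842 = 2.802.
n = 2 × (2.802 / 1.030)² = 2 × 2.720² = 2 × 7.40 = 14.8.
Round up to the next whole participant.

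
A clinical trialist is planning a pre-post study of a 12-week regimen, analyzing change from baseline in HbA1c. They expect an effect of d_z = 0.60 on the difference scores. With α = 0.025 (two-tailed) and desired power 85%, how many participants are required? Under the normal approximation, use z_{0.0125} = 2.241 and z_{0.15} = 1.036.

For a paired (one-sample on differences) test: n = ((z_{α/2} + z_β) / d)².
z_{α/2} + z_β = 2.241 + 1.036 = 3.277.
n = (3.277 / 0.60)² = 5.462² = 29.83.
Round up.

n = 30 pairs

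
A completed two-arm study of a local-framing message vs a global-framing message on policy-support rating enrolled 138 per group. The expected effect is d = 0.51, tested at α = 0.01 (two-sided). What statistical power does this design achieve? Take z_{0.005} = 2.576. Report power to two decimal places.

For two equal groups, power = Φ(d·√(n/2) − z_{α/2}).
d·√(n/2) = 0.51 × √(138/2) = 0.51 × 8.307 = 4.236.
z_β = 4.236 − 2.576 = 1.660.
Power = Φ(1.660) = 0.952.

power ≈ 0.95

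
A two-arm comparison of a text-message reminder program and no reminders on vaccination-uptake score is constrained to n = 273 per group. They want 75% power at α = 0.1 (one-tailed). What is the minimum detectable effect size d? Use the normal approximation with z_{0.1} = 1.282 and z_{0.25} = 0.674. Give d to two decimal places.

d_min ≈ 0.17

For two independent groups of n = 273 each: d_min = (z_{α} + z_β)·√(2/n).
z-sum = 1.282 + 0.674 = 1.956.
d_min = 1.956 × √(2/273) = 1.956 × 0.0856 = 0.167.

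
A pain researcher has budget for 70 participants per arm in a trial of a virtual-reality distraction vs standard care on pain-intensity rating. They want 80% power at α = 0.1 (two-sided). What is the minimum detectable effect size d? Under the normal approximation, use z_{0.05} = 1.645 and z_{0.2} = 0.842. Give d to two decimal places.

d_min ≈ 0.42

For two independent groups of n = 70 each: d_min = (z_{α/2} + z_β)·√(2/n).
z-sum = 1.645 + 0.842 = 2.487.
d_min = 2.487 × √(2/70) = 2.487 × 0.1690 = 0.420.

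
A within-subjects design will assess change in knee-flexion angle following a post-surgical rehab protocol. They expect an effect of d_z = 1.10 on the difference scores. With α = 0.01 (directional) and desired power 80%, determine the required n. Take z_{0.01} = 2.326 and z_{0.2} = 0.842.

n = 9 pairs

For a paired (one-sample on differences) test: n = ((z_{α} + z_β) / d)².
z_{α} + z_β = 2.326 + 0.842 = 3.168.
n = (3.168 / 1.10)² = 2.880² = 8.29.
Round up.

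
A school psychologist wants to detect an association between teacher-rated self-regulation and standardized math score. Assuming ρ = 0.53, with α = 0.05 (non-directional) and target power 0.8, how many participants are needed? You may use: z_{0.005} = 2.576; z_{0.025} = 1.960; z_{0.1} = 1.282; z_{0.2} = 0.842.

Fisher's z: C = ½·ln((1+r)/(1−r)) = ½·ln(3.2553) = 0.5901.
n = ((z_{α/2} + z_β)/C)² + 3.
(1.960 + 0.842) / 0.5901 = 2.802 / 0.5901 = 4.748.
n = 4.748² + 3 = 22.55 + 3 = 25.5.
Round up.

n = 26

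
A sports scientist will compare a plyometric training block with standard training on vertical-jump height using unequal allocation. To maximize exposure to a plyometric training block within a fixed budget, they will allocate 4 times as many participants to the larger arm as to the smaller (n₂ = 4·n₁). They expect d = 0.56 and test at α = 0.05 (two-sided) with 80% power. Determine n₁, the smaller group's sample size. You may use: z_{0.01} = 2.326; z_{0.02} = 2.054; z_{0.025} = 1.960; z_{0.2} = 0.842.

With allocation ratio k = n₂/n₁ = 4, Var(x̄₁−x̄₂) = σ²(1/n₁ + 1/(k·n₁)) = σ²·(k+1)/(k·n₁).
So n₁ = (1 + 1/k)·((z_{α/2} + z_β)/d)² = 1.250 × (2.802/0.56)².
n₁ = 1.250 × 25.04 = 31.3.
Round up: n₁ = 32, giving n₂ = 4 × 32 = 128.

n₁ = 32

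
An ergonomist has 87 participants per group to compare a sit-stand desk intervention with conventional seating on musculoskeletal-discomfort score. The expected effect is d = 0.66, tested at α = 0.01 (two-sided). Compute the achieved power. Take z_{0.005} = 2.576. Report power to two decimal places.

power ≈ 0.96

For two equal groups, power = Φ(d·√(n/2) − z_{α/2}).
d·√(n/2) = 0.66 × √(87/2) = 0.66 × 6.595 = 4.353.
z_β = 4.353 − 2.576 = 1.777.
Power = Φ(1.777) = 0.962.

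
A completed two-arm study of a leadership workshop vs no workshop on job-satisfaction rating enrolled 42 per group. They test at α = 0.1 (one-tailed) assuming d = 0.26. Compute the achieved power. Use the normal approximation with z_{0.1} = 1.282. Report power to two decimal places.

For two equal groups, power = Φ(d·√(n/2) − z_{α}).
d·√(n/2) = 0.26 × √(42/2) = 0.26 × 4.583 = 1.191.
z_β = 1.191 − 1.282 = -0.091.
Power = Φ(-0.091) = 0.464.

power ≈ 0.46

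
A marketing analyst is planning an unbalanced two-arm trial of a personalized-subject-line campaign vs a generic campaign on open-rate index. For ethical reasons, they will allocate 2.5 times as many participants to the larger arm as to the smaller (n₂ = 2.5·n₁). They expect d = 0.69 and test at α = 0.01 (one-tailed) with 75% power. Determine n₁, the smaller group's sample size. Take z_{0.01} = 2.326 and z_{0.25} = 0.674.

With allocation ratio k = n₂/n₁ = 2.5, Var(x̄₁−x̄₂) = σ²(1/n₁ + 1/(k·n₁)) = σ²·(k+1)/(k·n₁).
So n₁ = (1 + 1/k)·((z_{α} + z_β)/d)² = 1.400 × (3.000/0.69)².
n₁ = 1.400 × 18.90 = 26.5.
Round up: n₁ = 27, giving n₂ = ⌈2.5 × 27⌉ = ⌈67.5⌉ = 68.

n₁ = 27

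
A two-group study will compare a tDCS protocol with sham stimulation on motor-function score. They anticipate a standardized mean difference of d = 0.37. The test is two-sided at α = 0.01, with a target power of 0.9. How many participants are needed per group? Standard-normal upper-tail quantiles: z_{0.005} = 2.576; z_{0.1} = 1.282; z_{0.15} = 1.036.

n = 218 per group

For two independent groups with equal n: n = 2·((z_{α/2} + z_β) / d)².
z_{α/2} + z_β = 2.576 + 1.282 = 3.858.
n = 2 × (3.858 / 0.37)² = 2 × 10.427² = 2 × 108.72 = 217.4.
Round up to the next whole participant.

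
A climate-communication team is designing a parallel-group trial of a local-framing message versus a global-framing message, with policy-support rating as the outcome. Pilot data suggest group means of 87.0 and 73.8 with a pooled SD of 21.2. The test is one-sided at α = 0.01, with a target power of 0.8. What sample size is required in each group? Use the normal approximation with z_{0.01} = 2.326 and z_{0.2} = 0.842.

Cohen's d = |M₁ − M₂| / SD_pooled = |87.0 − 73.8| / 21.2 = 13.2 / 21.2 = 0.623.
For two independent groups with equal n: n = 2·((z_{α} + z_β) / d)².
z_{α} + z_β = 2.326 + 0.842 = 3.168.
n = 2 × (3.168 / 0.623)² = 2 × 5.085² = 2 × 25.86 = 51.7.
Round up to the next whole participant.

n = 52 per group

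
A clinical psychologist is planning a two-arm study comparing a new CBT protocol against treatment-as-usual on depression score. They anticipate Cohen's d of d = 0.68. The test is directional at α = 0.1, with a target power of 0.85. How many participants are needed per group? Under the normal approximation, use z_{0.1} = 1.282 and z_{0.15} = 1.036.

For two independent groups with equal n: n = 2·((z_{α} + z_β) / d)².
z_{α} + z_β = 1.282 + 1.036 = 2.318.
n = 2 × (2.318 / 0.68)² = 2 × 3.409² = 2 × 11.62 = 23.2.
Round up to the next whole participant.

n = 24 per group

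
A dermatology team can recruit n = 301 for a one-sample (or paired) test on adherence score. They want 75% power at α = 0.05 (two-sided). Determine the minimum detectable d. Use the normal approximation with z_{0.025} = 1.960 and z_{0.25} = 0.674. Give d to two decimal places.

d_min ≈ 0.15

For a single sample (or paired design) of n = 301: d_min = (z_{α/2} + z_β)/√n.
z-sum = 1.960 + 0.674 = 2.634.
d_min = 2.634 / √301 = 2.634 / 17.349 = 0.152.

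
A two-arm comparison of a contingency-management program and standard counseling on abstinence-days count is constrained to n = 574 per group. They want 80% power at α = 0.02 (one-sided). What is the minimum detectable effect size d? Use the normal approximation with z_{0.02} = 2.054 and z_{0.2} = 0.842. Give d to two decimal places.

For two independent groups of n = 574 each: d_min = (z_{α} + z_β)·√(2/n).
z-sum = 2.054 + 0.842 = 2.896.
d_min = 2.896 × √(2/574) = 2.896 × 0.0590 = 0.171.

d_min ≈ 0.17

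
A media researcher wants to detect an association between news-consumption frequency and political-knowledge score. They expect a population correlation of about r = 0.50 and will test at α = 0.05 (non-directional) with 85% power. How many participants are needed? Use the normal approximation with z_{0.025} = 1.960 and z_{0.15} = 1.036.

Fisher's z: C = ½·ln((1+r)/(1−r)) = ½·ln(3.0000) = 0.5493.
n = ((z_{α/2} + z_β)/C)² + 3.
(1.960 + 1.036) / 0.5493 = 2.996 / 0.5493 = 5.454.
n = 5.454² + 3 = 29.75 + 3 = 32.7.
Round up.

n = 33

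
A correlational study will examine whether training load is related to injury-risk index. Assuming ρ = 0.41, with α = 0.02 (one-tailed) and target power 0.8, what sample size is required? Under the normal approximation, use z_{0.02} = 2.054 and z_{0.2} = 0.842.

Fisher's z: C = ½·ln((1+r)/(1−r)) = ½·ln(2.3898) = 0.4356.
n = ((z_{α} + z_β)/C)² + 3.
(2.054 + 0.842) / 0.4356 = 2.896 / 0.4356 = 6.648.
n = 6.648² + 3 = 44.20 + 3 = 47.2.
Round up.

n = 48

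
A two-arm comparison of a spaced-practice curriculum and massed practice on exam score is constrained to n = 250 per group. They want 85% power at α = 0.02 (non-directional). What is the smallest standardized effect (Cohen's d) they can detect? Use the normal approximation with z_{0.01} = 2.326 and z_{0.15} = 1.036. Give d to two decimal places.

For two independent groups of n = 250 each: d_min = (z_{α/2} + z_β)·√(2/n).
z-sum = 2.326 + 1.036 = 3.362.
d_min = 3.362 × √(2/250) = 3.362 × 0.0894 = 0.301.

d_min ≈ 0.30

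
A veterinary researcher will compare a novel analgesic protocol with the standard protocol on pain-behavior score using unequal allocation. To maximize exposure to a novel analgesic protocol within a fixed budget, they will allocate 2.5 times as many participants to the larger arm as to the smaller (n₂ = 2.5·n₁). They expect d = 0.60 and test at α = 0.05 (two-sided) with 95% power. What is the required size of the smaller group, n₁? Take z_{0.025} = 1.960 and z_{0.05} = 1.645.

With allocation ratio k = n₂/n₁ = 2.5, Var(x̄₁−x̄₂) = σ²(1/n₁ + 1/(k·n₁)) = σ²·(k+1)/(k·n₁).
So n₁ = (1 + 1/k)·((z_{α/2} + z_β)/d)² = 1.400 × (3.605/0.60)².
n₁ = 1.400 × 36.10 = 50.5.
Round up: n₁ = 51, giving n₂ = ⌈2.5 × 51⌉ = ⌈127.5⌉ = 128.

n₁ = 51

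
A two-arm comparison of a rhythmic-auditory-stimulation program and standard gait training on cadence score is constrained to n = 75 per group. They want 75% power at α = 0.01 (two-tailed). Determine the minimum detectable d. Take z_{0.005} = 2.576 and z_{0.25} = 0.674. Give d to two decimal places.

d_min ≈ 0.53

For two independent groups of n = 75 each: d_min = (z_{α/2} + z_β)·√(2/n).
z-sum = 2.576 + 0.674 = 3.250.
d_min = 3.250 × √(2/75) = 3.250 × 0.1633 = 0.531.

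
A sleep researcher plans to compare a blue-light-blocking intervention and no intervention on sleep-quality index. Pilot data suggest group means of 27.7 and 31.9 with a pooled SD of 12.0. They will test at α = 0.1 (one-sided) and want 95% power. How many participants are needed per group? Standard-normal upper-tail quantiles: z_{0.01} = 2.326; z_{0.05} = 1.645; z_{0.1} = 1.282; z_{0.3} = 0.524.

Cohen's d = |M₁ − M₂| / SD_pooled = |27.7 − 31.9| / 12.0 = 4.2 / 12.0 = 0.350.
For two independent groups with equal n: n = 2·((z_{α} + z_β) / d)².
z_{α} + z_β = 1.282 + 1.645 = 2.927.
n = 2 × (2.927 / 0.350)² = 2 × 8.363² = 2 × 69.94 = 139.9.
Round up to the next whole participant.

n = 140 per group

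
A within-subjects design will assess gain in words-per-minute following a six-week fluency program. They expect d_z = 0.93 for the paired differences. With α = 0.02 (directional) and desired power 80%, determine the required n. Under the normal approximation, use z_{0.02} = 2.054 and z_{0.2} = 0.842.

n = 10 pairs

For a paired (one-sample on differences) test: n = ((z_{α} + z_β) / d)².
z_{α} + z_β = 2.054 + 0.842 = 2.896.
n = (2.896 / 0.93)² = 3.114² = 9.70.
Round up.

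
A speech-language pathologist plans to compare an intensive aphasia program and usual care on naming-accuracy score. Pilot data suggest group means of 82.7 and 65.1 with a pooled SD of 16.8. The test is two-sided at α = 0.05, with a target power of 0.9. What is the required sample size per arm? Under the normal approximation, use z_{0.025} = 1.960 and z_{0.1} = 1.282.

Cohen's d = |M₁ − M₂| / SD_pooled = |82.7 − 65.1| / 16.8 = 17.6 / 16.8 = 1.048.
For two independent groups with equal n: n = 2·((z_{α/2} + z_β) / d)².
z_{α/2} + z_β = 1.960 + 1.282 = 3.242.
n = 2 × (3.242 / 1.048)² = 2 × 3.094² = 2 × 9.57 = 19.1.
Round up to the next whole participant.

n = 20 per group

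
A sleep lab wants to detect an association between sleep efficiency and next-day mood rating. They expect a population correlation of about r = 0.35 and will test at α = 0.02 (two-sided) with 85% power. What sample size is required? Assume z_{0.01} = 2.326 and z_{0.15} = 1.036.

n = 88

Fisher's z: C = ½·ln((1+r)/(1−r)) = ½·ln(2.0769) = 0.3654.
n = ((z_{α/2} + z_β)/C)² + 3.
(2.326 + 1.036) / 0.3654 = 3.362 / 0.3654 = 9.201.
n = 9.201² + 3 = 84.66 + 3 = 87.7.
Round up.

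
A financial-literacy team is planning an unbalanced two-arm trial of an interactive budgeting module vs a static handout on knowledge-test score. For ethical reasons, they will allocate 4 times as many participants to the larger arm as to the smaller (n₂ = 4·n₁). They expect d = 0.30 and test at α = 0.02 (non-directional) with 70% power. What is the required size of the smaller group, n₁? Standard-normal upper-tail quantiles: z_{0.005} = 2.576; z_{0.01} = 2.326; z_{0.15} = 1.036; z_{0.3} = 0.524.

n₁ = 113

With allocation ratio k = n₂/n₁ = 4, Var(x̄₁−x̄₂) = σ²(1/n₁ + 1/(k·n₁)) = σ²·(k+1)/(k·n₁).
So n₁ = (1 + 1/k)·((z_{α/2} + z_β)/d)² = 1.250 × (2.850/0.30)².
n₁ = 1.250 × 90.25 = 112.8.
Round up: n₁ = 113, giving n₂ = 4 × 113 = 452.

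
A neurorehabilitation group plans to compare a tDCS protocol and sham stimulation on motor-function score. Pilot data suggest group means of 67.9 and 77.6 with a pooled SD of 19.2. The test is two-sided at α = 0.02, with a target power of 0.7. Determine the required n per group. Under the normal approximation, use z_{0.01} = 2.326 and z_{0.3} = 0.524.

Cohen's d = |M₁ − M₂| / SD_pooled = |67.9 − 77.6| / 19.2 = 9.7 / 19.2 = 0.505.
For two independent groups with equal n: n = 2·((z_{α/2} + z_β) / d)².
z_{α/2} + z_β = 2.326 + 0.524 = 2.850.
n = 2 × (2.850 / 0.505)² = 2 × 5.644² = 2 × 31.85 = 63.7.
Round up to the next whole participant.

n = 64 per group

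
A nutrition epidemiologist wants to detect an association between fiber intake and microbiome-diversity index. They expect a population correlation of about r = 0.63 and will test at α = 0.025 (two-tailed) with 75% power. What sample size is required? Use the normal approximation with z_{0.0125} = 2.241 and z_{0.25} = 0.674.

n = 19

Fisher's z: C = ½·ln((1+r)/(1−r)) = ½·ln(4.4054) = 0.7414.
n = ((z_{α/2} + z_β)/C)² + 3.
(2.241 + 0.674) / 0.7414 = 2.915 / 0.7414 = 3.932.
n = 3.932² + 3 = 15.46 + 3 = 18.5.
Round up.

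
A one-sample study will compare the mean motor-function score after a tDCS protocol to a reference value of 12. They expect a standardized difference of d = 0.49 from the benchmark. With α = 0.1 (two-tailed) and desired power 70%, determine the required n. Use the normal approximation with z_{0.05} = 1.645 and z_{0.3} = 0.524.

For a one-sample test: n = ((z_{α/2} + z_β) / d)².
z_{α/2} + z_β = 1.645 + 0.524 = 2.169.
n = (2.169 / 0.49)² = 4.427² = 19.59.
Round up.

n = 20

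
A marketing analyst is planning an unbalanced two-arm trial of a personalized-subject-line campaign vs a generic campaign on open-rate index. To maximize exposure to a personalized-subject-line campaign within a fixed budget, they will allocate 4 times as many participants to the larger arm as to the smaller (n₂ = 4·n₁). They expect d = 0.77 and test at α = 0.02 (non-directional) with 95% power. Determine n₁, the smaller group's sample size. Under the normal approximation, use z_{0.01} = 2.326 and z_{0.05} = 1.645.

With allocation ratio k = n₂/n₁ = 4, Var(x̄₁−x̄₂) = σ²(1/n₁ + 1/(k·n₁)) = σ²·(k+1)/(k·n₁).
So n₁ = (1 + 1/k)·((z_{α/2} + z_β)/d)² = 1.250 × (3.971/0.77)².
n₁ = 1.250 × 26.60 = 33.2.
Round up: n₁ = 34, giving n₂ = 4 × 34 = 136.

n₁ = 34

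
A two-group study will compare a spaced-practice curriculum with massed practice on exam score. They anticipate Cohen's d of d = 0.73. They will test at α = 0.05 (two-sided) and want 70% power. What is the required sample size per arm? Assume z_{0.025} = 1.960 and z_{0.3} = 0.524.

For two independent groups with equal n: n = 2·((z_{α/2} + z_β) / d)².
z_{α/2} + z_β = 1.960 + 0.524 = 2.484.
n = 2 × (2.484 / 0.73)² = 2 × 3.403² = 2 × 11.58 = 23.2.
Round up to the next whole participant.

n = 24 per group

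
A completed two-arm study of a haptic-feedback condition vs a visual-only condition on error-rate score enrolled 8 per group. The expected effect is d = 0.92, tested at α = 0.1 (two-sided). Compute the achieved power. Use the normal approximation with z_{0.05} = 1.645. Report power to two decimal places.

power ≈ 0.58

For two equal groups, power = Φ(d·√(n/2) − z_{α/2}).
d·√(n/2) = 0.92 × √(8/2) = 0.92 × 2.000 = 1.840.
z_β = 1.840 − 1.645 = 0.195.
Power = Φ(0.195) = 0.577.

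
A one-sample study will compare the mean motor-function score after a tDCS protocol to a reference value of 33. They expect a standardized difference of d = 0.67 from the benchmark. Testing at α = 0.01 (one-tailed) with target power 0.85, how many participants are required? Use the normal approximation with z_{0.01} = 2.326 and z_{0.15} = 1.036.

n = 26

For a one-sample test: n = ((z_{α} + z_β) / d)².
z_{α} + z_β = 2.326 + 1.036 = 3.362.
n = (3.362 / 0.67)² = 5.018² = 25.18.
Round up.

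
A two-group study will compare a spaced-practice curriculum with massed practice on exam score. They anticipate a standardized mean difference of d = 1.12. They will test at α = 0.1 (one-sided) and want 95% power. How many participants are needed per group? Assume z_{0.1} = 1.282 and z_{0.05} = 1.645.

For two independent groups with equal n: n = 2·((z_{α} + z_β) / d)².
z_{α} + z_β = 1.282 + 1.645 = 2.927.
n = 2 × (2.927 / 1.12)² = 2 × 2.613² = 2 × 6.83 = 13.7.
Round up to the next whole participant.

n = 14 per group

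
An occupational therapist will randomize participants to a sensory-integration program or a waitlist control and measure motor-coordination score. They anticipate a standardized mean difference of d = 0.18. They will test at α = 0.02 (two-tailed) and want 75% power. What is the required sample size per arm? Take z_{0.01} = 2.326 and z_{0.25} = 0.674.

For two independent groups with equal n: n = 2·((z_{α/2} + z_β) / d)².
z_{α/2} + z_β = 2.326 + 0.674 = 3.000.
n = 2 × (3.000 / 0.18)² = 2 × 16.667² = 2 × 277.78 = 555.6.
Round up to the next whole participant.

n = 556 per group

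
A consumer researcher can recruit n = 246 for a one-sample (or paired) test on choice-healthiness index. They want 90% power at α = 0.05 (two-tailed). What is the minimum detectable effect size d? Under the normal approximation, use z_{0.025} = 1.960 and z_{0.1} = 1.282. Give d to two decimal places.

For a single sample (or paired design) of n = 246: d_min = (z_{α/2} + z_β)/√n.
z-sum = 1.960 + 1.282 = 3.242.
d_min = 3.242 / √246 = 3.242 / 15.684 = 0.207.

d_min ≈ 0.21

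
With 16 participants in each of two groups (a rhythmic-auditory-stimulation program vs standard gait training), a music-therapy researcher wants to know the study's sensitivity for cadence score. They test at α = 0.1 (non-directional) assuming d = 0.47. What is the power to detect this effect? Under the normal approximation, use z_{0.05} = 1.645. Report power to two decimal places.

power ≈ 0.38

For two equal groups, power = Φ(d·√(n/2) − z_{α/2}).
d·√(n/2) = 0.47 × √(16/2) = 0.47 × 2.828 = 1.329.
z_β = 1.329 − 1.645 = -0.316.
Power = Φ(-0.316) = 0.376.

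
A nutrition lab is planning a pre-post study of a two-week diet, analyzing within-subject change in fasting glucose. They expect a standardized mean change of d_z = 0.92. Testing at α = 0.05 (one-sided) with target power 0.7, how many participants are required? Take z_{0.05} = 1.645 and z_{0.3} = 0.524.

n = 6 pairs

For a paired (one-sample on differences) test: n = ((z_{α} + z_β) / d)².
z_{α} + z_β = 1.645 + 0.524 = 2.169.
n = (2.169 / 0.92)² = 2.358² = 5.56.
Round up.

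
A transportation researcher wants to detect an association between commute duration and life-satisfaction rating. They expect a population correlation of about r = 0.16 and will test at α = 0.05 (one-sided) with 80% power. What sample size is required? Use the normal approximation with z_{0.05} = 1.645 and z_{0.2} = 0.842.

Fisher's z: C = ½·ln((1+r)/(1−r)) = ½·ln(1.3810) = 0.1614.
n = ((z_{α} + z_β)/C)² + 3.
(1.645 + 0.842) / 0.1614 = 2.487 / 0.1614 = 15.409.
n = 15.409² + 3 = 237.43 + 3 = 240.4.
Round up.

n = 241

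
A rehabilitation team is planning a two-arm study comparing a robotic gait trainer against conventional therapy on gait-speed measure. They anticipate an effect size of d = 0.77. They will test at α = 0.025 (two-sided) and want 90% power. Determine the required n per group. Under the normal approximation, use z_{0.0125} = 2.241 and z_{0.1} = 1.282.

For two independent groups with equal n: n = 2·((z_{α/2} + z_β) / d)².
z_{α/2} + z_β = 2.241 + 1.282 = 3.523.
n = 2 × (3.523 / 0.77)² = 2 × 4.575² = 2 × 20.93 = 41.9.
Round up to the next whole participant.

n = 42 per group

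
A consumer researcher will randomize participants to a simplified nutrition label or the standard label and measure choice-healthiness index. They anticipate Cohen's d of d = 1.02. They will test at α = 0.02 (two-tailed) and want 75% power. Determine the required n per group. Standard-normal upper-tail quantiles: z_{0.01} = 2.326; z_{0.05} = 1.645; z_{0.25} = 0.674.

n = 18 per group

For two independent groups with equal n: n = 2·((z_{α/2} + z_β) / d)².
z_{α/2} + z_β = 2.326 + 0.674 = 3.000.
n = 2 × (3.000 / 1.02)² = 2 × 2.941² = 2 × 8.65 = 17.3.
Round up to the next whole participant.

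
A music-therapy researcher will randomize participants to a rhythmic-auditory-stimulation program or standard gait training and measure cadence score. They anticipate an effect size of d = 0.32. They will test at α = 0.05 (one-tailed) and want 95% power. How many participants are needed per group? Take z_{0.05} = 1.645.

n = 212 per group

For two independent groups with equal n: n = 2·((z_{α} + z_β) / d)².
z_{α} + z_β = 1.645 + 1.645 = 3.290.
n = 2 × (3.290 / 0.32)² = 2 × 10.281² = 2 × 105.70 = 211.4.
Round up to the next whole participant.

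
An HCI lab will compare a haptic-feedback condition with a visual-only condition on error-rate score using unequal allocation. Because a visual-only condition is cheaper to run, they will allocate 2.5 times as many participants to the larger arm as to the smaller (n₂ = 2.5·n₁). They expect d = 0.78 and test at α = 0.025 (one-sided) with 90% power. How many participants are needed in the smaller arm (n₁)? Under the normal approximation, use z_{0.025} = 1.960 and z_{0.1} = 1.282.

With allocation ratio k = n₂/n₁ = 2.5, Var(x̄₁−x̄₂) = σ²(1/n₁ + 1/(k·n₁)) = σ²·(k+1)/(k·n₁).
So n₁ = (1 + 1/k)·((z_{α} + z_β)/d)² = 1.400 × (3.242/0.78)².
n₁ = 1.400 × 17.28 = 24.2.
Round up: n₁ = 25, giving n₂ = ⌈2.5 × 25⌉ = ⌈62.5⌉ = 63.

n₁ = 25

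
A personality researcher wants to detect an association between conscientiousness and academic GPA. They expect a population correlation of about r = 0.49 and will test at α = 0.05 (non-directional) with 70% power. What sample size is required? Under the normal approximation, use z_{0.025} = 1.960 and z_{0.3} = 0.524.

n = 25

Fisher's z: C = ½·ln((1+r)/(1−r)) = ½·ln(2.9216) = 0.5361.
n = ((z_{α/2} + z_β)/C)² + 3.
(1.960 + 0.524) / 0.5361 = 2.484 / 0.5361 = 4.633.
n = 4.633² + 3 = 21.47 + 3 = 24.5.
Round up.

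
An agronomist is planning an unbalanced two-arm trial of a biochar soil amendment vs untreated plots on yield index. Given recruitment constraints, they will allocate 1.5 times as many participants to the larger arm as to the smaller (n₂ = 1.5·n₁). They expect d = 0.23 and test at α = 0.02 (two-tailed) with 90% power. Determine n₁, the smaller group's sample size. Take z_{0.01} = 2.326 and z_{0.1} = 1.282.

With allocation ratio k = n₂/n₁ = 1.5, Var(x̄₁−x̄₂) = σ²(1/n₁ + 1/(k·n₁)) = σ²·(k+1)/(k·n₁).
So n₁ = (1 + 1/k)·((z_{α/2} + z_β)/d)² = 1.667 × (3.608/0.23)².
n₁ = 1.667 × 246.08 = 410.1.
Round up: n₁ = 411, giving n₂ = ⌈1.5 × 411⌉ = ⌈616.5⌉ = 617.

n₁ = 411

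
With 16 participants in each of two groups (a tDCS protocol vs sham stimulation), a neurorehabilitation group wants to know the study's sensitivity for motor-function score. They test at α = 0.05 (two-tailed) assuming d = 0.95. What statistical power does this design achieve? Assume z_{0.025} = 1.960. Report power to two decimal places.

For two equal groups, power = Φ(d·√(n/2) − z_{α/2}).
d·√(n/2) = 0.95 × √(16/2) = 0.95 × 2.828 = 2.687.
z_β = 2.687 − 1.960 = 0.727.
Power = Φ(0.727) = 0.766.

power ≈ 0.77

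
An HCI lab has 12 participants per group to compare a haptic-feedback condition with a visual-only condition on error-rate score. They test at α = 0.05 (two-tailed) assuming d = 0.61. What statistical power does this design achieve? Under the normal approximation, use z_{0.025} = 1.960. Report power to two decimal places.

power ≈ 0.32

For two equal groups, power = Φ(d·√(n/2) − z_{α/2}).
d·√(n/2) = 0.61 × √(12/2) = 0.61 × 2.449 = 1.494.
z_β = 1.494 − 1.960 = -0.466.
Power = Φ(-0.466) = 0.321.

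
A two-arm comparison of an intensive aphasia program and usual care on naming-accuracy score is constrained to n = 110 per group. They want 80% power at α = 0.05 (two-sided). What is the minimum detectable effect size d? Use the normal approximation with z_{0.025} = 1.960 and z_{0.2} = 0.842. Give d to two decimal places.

For two independent groups of n = 110 each: d_min = (z_{α/2} + z_β)·√(2/n).
z-sum = 1.960 + 0.842 = 2.802.
d_min = 2.802 × √(2/110) = 2.802 × 0.1348 = 0.378.

d_min ≈ 0.38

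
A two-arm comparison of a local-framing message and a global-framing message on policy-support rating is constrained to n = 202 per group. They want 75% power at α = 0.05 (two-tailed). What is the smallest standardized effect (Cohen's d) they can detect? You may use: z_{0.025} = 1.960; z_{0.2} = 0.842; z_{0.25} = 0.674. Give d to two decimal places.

For two independent groups of n = 202 each: d_min = (z_{α/2} + z_β)·√(2/n).
z-sum = 1.960 + 0.674 = 2.634.
d_min = 2.634 × √(2/202) = 2.634 × 0.0995 = 0.262.

d_min ≈ 0.26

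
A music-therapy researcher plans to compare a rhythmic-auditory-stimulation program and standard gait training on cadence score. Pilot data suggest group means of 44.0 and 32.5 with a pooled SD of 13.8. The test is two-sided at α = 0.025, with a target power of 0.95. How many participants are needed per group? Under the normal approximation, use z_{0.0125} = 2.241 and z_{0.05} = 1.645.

Cohen's d = |M₁ − M₂| / SD_pooled = |44.0 − 32.5| / 13.8 = 11.5 / 13.8 = 0.833.
For two independent groups with equal n: n = 2·((z_{α/2} + z_β) / d)².
z_{α/2} + z_β = 2.241 + 1.645 = 3.886.
n = 2 × (3.886 / 0.833)² = 2 × 4.665² = 2 × 21.76 = 43.5.
Round up to the next whole participant.

n = 44 per group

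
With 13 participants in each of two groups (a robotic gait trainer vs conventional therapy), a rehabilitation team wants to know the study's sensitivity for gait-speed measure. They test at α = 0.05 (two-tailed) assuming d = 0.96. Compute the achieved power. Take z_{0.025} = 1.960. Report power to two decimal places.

For two equal groups, power = Φ(d·√(n/2) − z_{α/2}).
d·√(n/2) = 0.96 × √(13/2) = 0.96 × 2.550 = 2.448.
z_β = 2.448 − 1.960 = 0.488.
Power = Φ(0.488) = 0.687.

power ≈ 0.69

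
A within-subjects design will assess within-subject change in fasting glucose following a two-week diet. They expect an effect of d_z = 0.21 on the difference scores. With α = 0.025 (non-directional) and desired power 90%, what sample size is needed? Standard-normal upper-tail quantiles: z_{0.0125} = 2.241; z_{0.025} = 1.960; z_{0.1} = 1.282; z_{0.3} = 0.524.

For a paired (one-sample on differences) test: n = ((z_{α/2} + z_β) / d)².
z_{α/2} + z_β = 2.241 + 1.282 = 3.523.
n = (3.523 / 0.21)² = 16.776² = 281.44.
Round up.

n = 282 pairs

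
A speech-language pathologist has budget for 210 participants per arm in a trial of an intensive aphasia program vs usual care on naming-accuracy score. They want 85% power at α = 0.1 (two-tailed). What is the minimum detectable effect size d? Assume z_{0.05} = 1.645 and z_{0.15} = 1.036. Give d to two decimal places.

For two independent groups of n = 210 each: d_min = (z_{α/2} + z_β)·√(2/n).
z-sum = 1.645 + 1.036 = 2.681.
d_min = 2.681 × √(2/210) = 2.681 × 0.0976 = 0.262.

d_min ≈ 0.26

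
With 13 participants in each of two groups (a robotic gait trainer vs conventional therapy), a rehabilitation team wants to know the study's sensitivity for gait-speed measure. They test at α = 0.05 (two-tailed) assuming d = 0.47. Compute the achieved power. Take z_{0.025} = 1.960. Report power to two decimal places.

For two equal groups, power = Φ(d·√(n/2) − z_{α/2}).
d·√(n/2) = 0.47 × √(13/2) = 0.47 × 2.550 = 1.198.
z_β = 1.198 − 1.960 = -0.762.
Power = Φ(-0.762) = 0.223.

power ≈ 0.22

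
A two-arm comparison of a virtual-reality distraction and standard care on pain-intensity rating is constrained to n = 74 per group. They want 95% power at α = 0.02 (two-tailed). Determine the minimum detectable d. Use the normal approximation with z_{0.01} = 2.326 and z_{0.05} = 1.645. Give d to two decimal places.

For two independent groups of n = 74 each: d_min = (z_{α/2} + z_β)·√(2/n).
z-sum = 2.326 + 1.645 = 3.971.
d_min = 3.971 × √(2/74) = 3.971 × 0.1644 = 0.653.

d_min ≈ 0.65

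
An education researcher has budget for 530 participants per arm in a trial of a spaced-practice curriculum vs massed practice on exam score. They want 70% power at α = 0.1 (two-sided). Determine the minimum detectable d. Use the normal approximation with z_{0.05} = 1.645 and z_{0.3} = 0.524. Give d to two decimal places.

For two independent groups of n = 530 each: d_min = (z_{α/2} + z_β)·√(2/n).
z-sum = 1.645 + 0.524 = 2.169.
d_min = 2.169 × √(2/530) = 2.169 × 0.0614 = 0.133.

d_min ≈ 0.13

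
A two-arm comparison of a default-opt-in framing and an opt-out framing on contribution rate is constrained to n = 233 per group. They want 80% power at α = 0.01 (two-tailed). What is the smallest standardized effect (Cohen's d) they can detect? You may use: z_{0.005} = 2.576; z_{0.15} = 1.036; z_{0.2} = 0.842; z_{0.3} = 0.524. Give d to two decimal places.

For two independent groups of n = 233 each: d_min = (z_{α/2} + z_β)·√(2/n).
z-sum = 2.576 + 0.842 = 3.418.
d_min = 3.418 × √(2/233) = 3.418 × 0.0926 = 0.317.

d_min ≈ 0.32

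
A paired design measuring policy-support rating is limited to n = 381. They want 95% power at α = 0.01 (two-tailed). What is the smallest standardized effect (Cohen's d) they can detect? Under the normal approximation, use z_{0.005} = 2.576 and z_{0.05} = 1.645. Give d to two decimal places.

d_min ≈ 0.22

For a single sample (or paired design) of n = 381: d_min = (z_{α/2} + z_β)/√n.
z-sum = 2.576 + 1.645 = 4.221.
d_min = 4.221 / √381 = 4.221 / 19.519 = 0.216.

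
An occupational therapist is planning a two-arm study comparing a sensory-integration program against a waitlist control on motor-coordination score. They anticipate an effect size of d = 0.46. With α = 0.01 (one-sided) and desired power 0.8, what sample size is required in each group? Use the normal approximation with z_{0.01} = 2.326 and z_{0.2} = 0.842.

For two independent groups with equal n: n = 2·((z_{α} + z_β) / d)².
z_{α} + z_β = 2.326 + 0.842 = 3.168.
n = 2 × (3.168 / 0.46)² = 2 × 6.887² = 2 × 47.43 = 94.9.
Round up to the next whole participant.

n = 95 per group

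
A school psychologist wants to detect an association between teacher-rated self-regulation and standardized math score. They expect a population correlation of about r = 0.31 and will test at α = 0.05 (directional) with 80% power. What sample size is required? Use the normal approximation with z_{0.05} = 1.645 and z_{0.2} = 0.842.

Fisher's z: C = ½·ln((1+r)/(1−r)) = ½·ln(1.8986) = 0.3205.
n = ((z_{α} + z_β)/C)² + 3.
(1.645 + 0.842) / 0.3205 = 2.487 / 0.3205 = 7.760.
n = 7.760² + 3 = 60.21 + 3 = 63.2.
Round up.

n = 64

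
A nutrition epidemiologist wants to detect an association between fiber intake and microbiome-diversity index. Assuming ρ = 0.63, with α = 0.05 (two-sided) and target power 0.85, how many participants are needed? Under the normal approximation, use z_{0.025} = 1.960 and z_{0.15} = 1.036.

Fisher's z: C = ½·ln((1+r)/(1−r)) = ½·ln(4.4054) = 0.7414.
n = ((z_{α/2} + z_β)/C)² + 3.
(1.960 + 1.036) / 0.7414 = 2.996 / 0.7414 = 4.041.
n = 4.041² + 3 = 16.33 + 3 = 19.3.
Round up.

n = 20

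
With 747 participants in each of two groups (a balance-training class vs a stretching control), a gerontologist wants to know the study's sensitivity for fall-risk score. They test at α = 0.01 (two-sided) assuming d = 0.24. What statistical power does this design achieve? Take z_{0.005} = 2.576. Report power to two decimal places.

For two equal groups, power = Φ(d·√(n/2) − z_{α/2}).
d·√(n/2) = 0.24 × √(747/2) = 0.24 × 19.326 = 4.638.
z_β = 4.638 − 2.576 = 2.062.
Power = Φ(2.062) = 0.980.

power ≈ 0.98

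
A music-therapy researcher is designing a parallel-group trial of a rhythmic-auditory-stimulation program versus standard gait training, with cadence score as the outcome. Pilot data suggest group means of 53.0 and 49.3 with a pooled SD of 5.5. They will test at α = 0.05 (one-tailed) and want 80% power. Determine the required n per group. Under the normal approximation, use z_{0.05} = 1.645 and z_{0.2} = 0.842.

n = 28 per group

Cohen's d = |M₁ − M₂| / SD_pooled = |53.0 − 49.3| / 5.5 = 3.7 / 5.5 = 0.673.
For two independent groups with equal n: n = 2·((z_{α} + z_β) / d)².
z_{α} + z_β = 1.645 + 0.842 = 2.487.
n = 2 × (2.487 / 0.673)² = 2 × 3.695² = 2 × 13.66 = 27.3.
Round up to the next whole participant.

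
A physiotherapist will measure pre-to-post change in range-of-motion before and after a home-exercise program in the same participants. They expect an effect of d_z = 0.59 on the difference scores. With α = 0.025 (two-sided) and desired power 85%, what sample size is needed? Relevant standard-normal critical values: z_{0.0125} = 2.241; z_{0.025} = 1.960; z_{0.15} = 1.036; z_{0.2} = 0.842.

For a paired (one-sample on differences) test: n = ((z_{α/2} + z_β) / d)².
z_{α/2} + z_β = 2.241 + 1.036 = 3.277.
n = (3.277 / 0.59)² = 5.554² = 30.85.
Round up.

n = 31 pairs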